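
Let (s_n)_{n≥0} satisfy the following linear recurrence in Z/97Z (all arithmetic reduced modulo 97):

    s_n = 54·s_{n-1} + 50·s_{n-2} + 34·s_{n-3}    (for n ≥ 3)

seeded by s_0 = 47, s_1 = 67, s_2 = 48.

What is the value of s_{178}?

47

s_3 = 54·48 + 50·67 + 34·47 = 71
s_4 = 54·71 + 50·48 + 34·67 = 73
s_5 = 54·73 + 50·71 + 34·48 = 6
s_6 = 54·6 + 50·73 + 34·71 = 83
s_7 = 54·83 + 50·6 + 34·73 = 86
s_8 = 54·86 + 50·83 + 34·6 = 74
Continuing the recurrence:
  s_9 = 60;  s_10 = 67;  s_11 = 16;  s_12 = 46;  s_13 = 33;  s_14 = 67
  s_15 = 42;  s_16 = 47;  s_17 = 29;  s_18 = 9;  s_19 = 42;  s_20 = 18
  s_21 = 80;  s_22 = 52;  s_23 = 48;  s_24 = 55;  s_25 = 57;  s_26 = 88
  s_27 = 63;  s_28 = 40;  s_29 = 57;  s_30 = 42;  s_31 = 76;  s_32 = 91
  s_33 = 54;  s_34 = 59;  s_35 = 56;  s_36 = 50;  s_37 = 37;  s_38 = 0
  s_39 = 58;  s_40 = 25;  s_41 = 79;  s_42 = 19;  s_43 = 6;  s_44 = 80
  s_45 = 28;  s_46 = 90;  s_47 = 56;  s_48 = 37;  s_49 = 1;  s_50 = 25
  s_51 = 39;  s_52 = 92;  s_53 = 8;  s_54 = 53;  s_55 = 85;  s_56 = 43
  s_57 = 32;  s_58 = 75;  s_59 = 31;  s_60 = 13;  s_61 = 49;  s_62 = 82
  s_63 = 45;  s_64 = 48;  s_65 = 64;  s_66 = 14;  s_67 = 59;  s_68 = 48
  s_69 = 4;  s_70 = 63;  s_71 = 93;  s_72 = 63;  s_73 = 9;  s_74 = 8
  s_75 = 17;  s_76 = 72;  s_77 = 63;  s_78 = 14;  s_79 = 49;  s_80 = 56
  s_81 = 33;  s_82 = 40;  s_83 = 88;  s_84 = 17;  s_85 = 82;  s_86 = 25
  s_87 = 14;  s_88 = 41;  s_89 = 78;  s_90 = 45;  s_91 = 61;  s_92 = 48
  s_93 = 91;  s_94 = 76;  s_95 = 4;  s_96 = 29;  s_97 = 82;  s_98 = 0
  s_99 = 42;  s_100 = 12;  s_101 = 32;  s_102 = 70;  s_103 = 65;  s_104 = 47
  s_105 = 20;  s_106 = 14;  s_107 = 56;  s_108 = 39;  s_109 = 47;  s_110 = 87
  s_111 = 32;  s_112 = 13;  s_113 = 22;  s_114 = 16;  s_115 = 78;  s_116 = 37
  s_117 = 40;  s_118 = 66;  s_119 = 32;  s_120 = 83;  s_121 = 81;  s_122 = 9
  s_123 = 83;  s_124 = 23;  s_125 = 72;  s_126 = 3;  s_127 = 82;  s_128 = 42
  s_129 = 68;  s_130 = 24;  s_131 = 13;  s_132 = 43;  s_133 = 5;  s_134 = 49
  s_135 = 90;  s_136 = 11;  s_137 = 67;  s_138 = 50;  s_139 = 22;  s_140 = 49
  s_141 = 14;  s_142 = 74;  s_143 = 57;  s_144 = 76;  s_145 = 61;  s_146 = 11
  s_147 = 20;  s_148 = 18;  s_149 = 18;  s_150 = 30;  s_151 = 28;  s_152 = 35
  s_153 = 42;  s_154 = 23;  s_155 = 70;  s_156 = 53;  s_157 = 63;  s_158 = 90
  s_159 = 15;  s_160 = 80;  s_161 = 79;  s_162 = 46;  s_163 = 36;  s_164 = 43
  s_165 = 60;  s_166 = 18;  s_167 = 2;  s_168 = 41;  s_169 = 16;  s_170 = 72
  s_171 = 68;  s_172 = 56;  s_173 = 45;  s_174 = 73;  s_175 = 45;  s_176 = 44
s_177 = 54·44 + 50·45 + 34·73 = 27
s_178 = 54·27 + 50·44 + 34·45 = 47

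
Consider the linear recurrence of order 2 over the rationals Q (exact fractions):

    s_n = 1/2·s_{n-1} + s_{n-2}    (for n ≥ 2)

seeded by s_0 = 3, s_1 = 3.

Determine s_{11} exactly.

s_2 = 1/2·3 + 1·3 = 9/2
s_3 = 1/2·9/2 + 1·3 = 21/4
s_4 = 1/2·21/4 + 1·9/2 = 57/8
s_5 = 1/2·57/8 + 1·21/4 = 141/16
s_6 = 1/2·141/16 + 1·57/8 = 369/32
s_7 = 1/2·369/32 + 1·141/16 = 933/64
s_8 = 1/2·933/64 + 1·369/32 = 2409/128
s_9 = 1/2·2409/128 + 1·933/64 = 6141/256
s_10 = 1/2·6141/256 + 1·2409/128 = 15777/512
s_11 = 1/2·15777/512 + 1·6141/256 = 40341/1024

40341/1024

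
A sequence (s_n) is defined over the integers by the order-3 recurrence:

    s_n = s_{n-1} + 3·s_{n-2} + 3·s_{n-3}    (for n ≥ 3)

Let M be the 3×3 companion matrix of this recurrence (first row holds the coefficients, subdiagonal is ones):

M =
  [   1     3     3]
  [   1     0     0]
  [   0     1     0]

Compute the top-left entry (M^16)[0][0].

2421673

(M^16)[0][0] is the top entry after applying M 16 times to the unit state (1, 0, 0). Equivalently it is h_{18} for the auxiliary sequence (h_n) obeying the same recurrence with h_2 = 1 and h_i = 0 for 0 ≤ i < 2:
h_3 = 1·1 + 3·0 + 3·0 = 1
h_4 = 1·1 + 3·1 + 3·0 = 4
h_5 = 1·4 + 3·1 + 3·1 = 10
h_6 = 1·10 + 3·4 + 3·1 = 25
h_7 = 1·25 + 3·10 + 3·4 = 67
h_8 = 1·67 + 3·25 + 3·10 = 172
h_9 = 1·172 + 3·67 + 3·25 = 448
h_10 = 1·448 + 3·172 + 3·67 = 1165
h_11 = 1·1165 + 3·448 + 3·172 = 3025
h_12 = 1·3025 + 3·1165 + 3·448 = 7864
h_13 = 1·7864 + 3·3025 + 3·1165 = 20434
h_14 = 1·20434 + 3·7864 + 3·3025 = 53101
h_15 = 1·53101 + 3·20434 + 3·7864 = 137995
h_16 = 1·137995 + 3·53101 + 3·20434 = 358600
h_17 = 1·358600 + 3·137995 + 3·53101 = 931888
h_18 = 1·931888 + 3·358600 + 3·137995 = 2421673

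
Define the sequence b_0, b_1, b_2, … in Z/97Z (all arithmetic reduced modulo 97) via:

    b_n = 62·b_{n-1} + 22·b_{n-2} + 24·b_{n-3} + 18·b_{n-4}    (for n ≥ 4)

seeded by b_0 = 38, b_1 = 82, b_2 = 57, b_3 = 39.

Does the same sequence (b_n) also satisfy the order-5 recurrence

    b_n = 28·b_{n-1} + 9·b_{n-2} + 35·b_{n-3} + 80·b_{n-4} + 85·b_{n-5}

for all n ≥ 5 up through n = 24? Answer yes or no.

no

Terms b_0..b_24: 38, 82, 57, 39, 19, 30, 69, 82, 1, 85, 63, 1, 14, 52, 34, 17, 4, 46, 80, 69, 36, 96, 43, 94, 26
n=5: candidate gives 58, actual b_5 = 30 ✗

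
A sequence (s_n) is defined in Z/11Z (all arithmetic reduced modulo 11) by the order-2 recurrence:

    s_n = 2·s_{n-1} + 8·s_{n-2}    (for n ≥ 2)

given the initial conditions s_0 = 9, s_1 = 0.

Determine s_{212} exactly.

s_2 = 2·0 + 8·9 = 6
s_3 = 2·6 + 8·0 = 1
s_4 = 2·1 + 8·6 = 6
s_5 = 2·6 + 8·1 = 9
s_6 = 2·9 + 8·6 = 0
(s_5, s_6) = (9, 0) = (s_0, s_1), so the sequence has period 5.
212 ≡ 2 (mod 5), hence s_212 = s_2 = 6.

6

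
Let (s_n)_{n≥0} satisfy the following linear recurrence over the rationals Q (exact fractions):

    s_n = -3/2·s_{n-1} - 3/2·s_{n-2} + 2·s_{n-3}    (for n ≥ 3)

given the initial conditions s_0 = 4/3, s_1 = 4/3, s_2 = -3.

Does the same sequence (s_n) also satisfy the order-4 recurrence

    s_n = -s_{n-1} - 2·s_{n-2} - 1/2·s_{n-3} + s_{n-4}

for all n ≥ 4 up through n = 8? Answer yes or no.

no

Terms s_0..s_8: 4/3, 4/3, -3, 31/6, -7/12, -103/8, 1465/48, -2653/96, -1925/64
n=4: candidate gives 3/2, actual s_4 = -7/12 ✗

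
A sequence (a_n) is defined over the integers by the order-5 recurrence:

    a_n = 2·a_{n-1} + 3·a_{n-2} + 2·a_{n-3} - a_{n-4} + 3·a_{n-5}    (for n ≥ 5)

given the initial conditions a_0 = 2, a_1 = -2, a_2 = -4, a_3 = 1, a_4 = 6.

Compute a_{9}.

a_5 = 2·6 + 3·1 + 2·-4 + -1·-2 + 3·2 = 15
a_6 = 2·15 + 3·6 + 2·1 + -1·-4 + 3·-2 = 48
a_7 = 2·48 + 3·15 + 2·6 + -1·1 + 3·-4 = 140
a_8 = 2·140 + 3·48 + 2·15 + -1·6 + 3·1 = 451
a_9 = 2·451 + 3·140 + 2·48 + -1·15 + 3·6 = 1421

1421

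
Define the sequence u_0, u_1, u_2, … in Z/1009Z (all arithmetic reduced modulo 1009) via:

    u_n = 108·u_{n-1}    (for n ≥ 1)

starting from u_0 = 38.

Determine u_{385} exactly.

u_1 = 108·38 = 68
u_2 = 108·68 = 281
u_3 = 108·281 = 78
u_4 = 108·78 = 352
u_5 = 108·352 = 683
u_6 = 108·683 = 107
Continuing the recurrence:
  u_7 = 457;  u_8 = 924;  u_9 = 910;  u_10 = 407;  u_11 = 569;  u_12 = 912
  u_13 = 623;  u_14 = 690;  u_15 = 863;  u_16 = 376;  u_17 = 248;  u_18 = 550
  u_19 = 878;  u_20 = 987;  u_21 = 651;  u_22 = 687;  u_23 = 539;  u_24 = 699
  u_25 = 826;  u_26 = 416;  u_27 = 532;  u_28 = 952;  u_29 = 907;  u_30 = 83
  u_31 = 892;  u_32 = 481;  u_33 = 489;  u_34 = 344;  u_35 = 828;  u_36 = 632
  u_37 = 653;  u_38 = 903;  u_39 = 660;  u_40 = 650;  u_41 = 579;  u_42 = 983
  u_43 = 219;  u_44 = 445;  u_45 = 637;  u_46 = 184;  u_47 = 701;  u_48 = 33
  u_49 = 537;  u_50 = 483;  u_51 = 705;  u_52 = 465;  u_53 = 779;  u_54 = 385
  u_55 = 211;  u_56 = 590;  u_57 = 153;  u_58 = 380;  u_59 = 680;  u_60 = 792
  u_61 = 780;  u_62 = 493;  u_63 = 776;  u_64 = 61;  u_65 = 534;  u_66 = 159
  u_67 = 19;  u_68 = 34;  u_69 = 645;  u_70 = 39;  u_71 = 176;  u_72 = 846
  u_73 = 558;  u_74 = 733;  u_75 = 462;  u_76 = 455;  u_77 = 708;  u_78 = 789
  u_79 = 456;  u_80 = 816;  u_81 = 345;  u_82 = 936;  u_83 = 188;  u_84 = 124
  u_85 = 275;  u_86 = 439;  u_87 = 998;  u_88 = 830;  u_89 = 848;  u_90 = 774
  u_91 = 854;  u_92 = 413;  u_93 = 208;  u_94 = 266;  u_95 = 476;  u_96 = 958
  u_97 = 546;  u_98 = 446;  u_99 = 745;  u_100 = 749;  u_101 = 172;  u_102 = 414
  u_103 = 316;  u_104 = 831;  u_105 = 956;  u_106 = 330;  u_107 = 325;  u_108 = 794
  u_109 = 996;  u_110 = 614;  u_111 = 727;  u_112 = 823;  u_113 = 92;  u_114 = 855
  u_115 = 521;  u_116 = 773;  u_117 = 746;  u_118 = 857;  u_119 = 737;  u_120 = 894
  u_121 = 697;  u_122 = 610;  u_123 = 295;  u_124 = 581;  u_125 = 190;  u_126 = 340
  u_127 = 396;  u_128 = 390;  u_129 = 751;  u_130 = 388;  u_131 = 535;  u_132 = 267
  u_133 = 584;  u_134 = 514;  u_135 = 17;  u_136 = 827;  u_137 = 524;  u_138 = 88
  u_139 = 423;  u_140 = 279;  u_141 = 871;  u_142 = 231;  u_143 = 732;  u_144 = 354
  u_145 = 899;  u_146 = 228;  u_147 = 408;  u_148 = 677;  u_149 = 468;  u_150 = 94
  u_151 = 62;  u_152 = 642;  u_153 = 724;  u_154 = 499;  u_155 = 415;  u_156 = 424
  u_157 = 387;  u_158 = 427;  u_159 = 711;  u_160 = 104;  u_161 = 133;  u_162 = 238
  u_163 = 479;  u_164 = 273;  u_165 = 223;  u_166 = 877;  u_167 = 879;  u_168 = 86
  u_169 = 207;  u_170 = 158;  u_171 = 920;  u_172 = 478;  u_173 = 165;  u_174 = 667
  u_175 = 397;  u_176 = 498;  u_177 = 307;  u_178 = 868;  u_179 = 916;  u_180 = 46
  u_181 = 932;  u_182 = 765;  u_183 = 891;  u_184 = 373;  u_185 = 933;  u_186 = 873
  u_187 = 447;  u_188 = 853;  u_189 = 305;  u_190 = 652;  u_191 = 795;  u_192 = 95
  u_193 = 170;  u_194 = 198;  u_195 = 195;  u_196 = 880;  u_197 = 194;  u_198 = 772
  u_199 = 638;  u_200 = 292;  u_201 = 257;  u_202 = 513;  u_203 = 918;  u_204 = 262
  u_205 = 44;  u_206 = 716;  u_207 = 644;  u_208 = 940;  u_209 = 620;  u_210 = 366
  u_211 = 177;  u_212 = 954;  u_213 = 114;  u_214 = 204;  u_215 = 843;  u_216 = 234
  u_217 = 47;  u_218 = 31;  u_219 = 321;  u_220 = 362;  u_221 = 754;  u_222 = 712
  u_223 = 212;  u_224 = 698;  u_225 = 718;  u_226 = 860;  u_227 = 52;  u_228 = 571
  u_229 = 119;  u_230 = 744;  u_231 = 641;  u_232 = 616;  u_233 = 943;  u_234 = 944
  u_235 = 43;  u_236 = 608;  u_237 = 79;  u_238 = 460;  u_239 = 239;  u_240 = 587
  u_241 = 838;  u_242 = 703;  u_243 = 249;  u_244 = 658;  u_245 = 434;  u_246 = 458
  u_247 = 23;  u_248 = 466;  u_249 = 887;  u_250 = 950;  u_251 = 691;  u_252 = 971
  u_253 = 941;  u_254 = 728;  u_255 = 931;  u_256 = 657;  u_257 = 326;  u_258 = 902
  u_259 = 552;  u_260 = 85;  u_261 = 99;  u_262 = 602;  u_263 = 440;  u_264 = 97
  u_265 = 386;  u_266 = 319;  u_267 = 146;  u_268 = 633;  u_269 = 761;  u_270 = 459
  u_271 = 131;  u_272 = 22;  u_273 = 358;  u_274 = 322;  u_275 = 470;  u_276 = 310
  u_277 = 183;  u_278 = 593;  u_279 = 477;  u_280 = 57;  u_281 = 102;  u_282 = 926
  u_283 = 117;  u_284 = 528;  u_285 = 520;  u_286 = 665;  u_287 = 181;  u_288 = 377
  u_289 = 356;  u_290 = 106;  u_291 = 349;  u_292 = 359;  u_293 = 430;  u_294 = 26
  u_295 = 790;  u_296 = 564;  u_297 = 372;  u_298 = 825;  u_299 = 308;  u_300 = 976
  u_301 = 472;  u_302 = 526;  u_303 = 304;  u_304 = 544;  u_305 = 230;  u_306 = 624
  u_307 = 798;  u_308 = 419;  u_309 = 856;  u_310 = 629;  u_311 = 329;  u_312 = 217
  u_313 = 229;  u_314 = 516;  u_315 = 233;  u_316 = 948;  u_317 = 475;  u_318 = 850
  u_319 = 990;  u_320 = 975;  u_321 = 364;  u_322 = 970;  u_323 = 833;  u_324 = 163
  u_325 = 451;  u_326 = 276;  u_327 = 547;  u_328 = 554;  u_329 = 301;  u_330 = 220
  u_331 = 553;  u_332 = 193;  u_333 = 664;  u_334 = 73;  u_335 = 821;  u_336 = 885
  u_337 = 734;  u_338 = 570;  u_339 = 11;  u_340 = 179;  u_341 = 161;  u_342 = 235
  u_343 = 155;  u_344 = 596;  u_345 = 801;  u_346 = 743;  u_347 = 533;  u_348 = 51
  u_349 = 463;  u_350 = 563;  u_351 = 264;  u_352 = 260;  u_353 = 837;  u_354 = 595
  u_355 = 693;  u_356 = 178;  u_357 = 53;  u_358 = 679;  u_359 = 684;  u_360 = 215
  u_361 = 13;  u_362 = 395;  u_363 = 282;  u_364 = 186;  u_365 = 917;  u_366 = 154
  u_367 = 488;  u_368 = 236;  u_369 = 263;  u_370 = 152;  u_371 = 272;  u_372 = 115
  u_373 = 312;  u_374 = 399;  u_375 = 714;  u_376 = 428;  u_377 = 819;  u_378 = 669
  u_379 = 613;  u_380 = 619;  u_381 = 258;  u_382 = 621;  u_383 = 474
u_384 = 108·474 = 742
u_385 = 108·742 = 425

425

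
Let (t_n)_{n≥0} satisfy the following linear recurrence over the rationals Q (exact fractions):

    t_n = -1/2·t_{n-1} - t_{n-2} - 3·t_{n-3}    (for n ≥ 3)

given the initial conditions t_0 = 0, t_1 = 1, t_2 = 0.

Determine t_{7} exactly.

49/16

t_3 = -1/2·0 + -1·1 + -3·0 = -1
t_4 = -1/2·-1 + -1·0 + -3·1 = -5/2
t_5 = -1/2·-5/2 + -1·-1 + -3·0 = 9/4
t_6 = -1/2·9/4 + -1·-5/2 + -3·-1 = 35/8
t_7 = -1/2·35/8 + -1·9/4 + -3·-5/2 = 49/16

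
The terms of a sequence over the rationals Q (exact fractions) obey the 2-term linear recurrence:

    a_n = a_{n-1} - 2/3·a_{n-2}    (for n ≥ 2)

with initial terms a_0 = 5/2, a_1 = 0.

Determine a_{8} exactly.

a_2 = 1·0 + -2/3·5/2 = -5/3
a_3 = 1·-5/3 + -2/3·0 = -5/3
a_4 = 1·-5/3 + -2/3·-5/3 = -5/9
a_5 = 1·-5/9 + -2/3·-5/3 = 5/9
a_6 = 1·5/9 + -2/3·-5/9 = 25/27
a_7 = 1·25/27 + -2/3·5/9 = 5/9
a_8 = 1·5/9 + -2/3·25/27 = -5/81

-5/81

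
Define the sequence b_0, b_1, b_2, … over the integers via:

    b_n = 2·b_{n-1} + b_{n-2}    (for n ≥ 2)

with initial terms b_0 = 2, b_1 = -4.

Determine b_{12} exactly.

b_2 = 2·-4 + 1·2 = -6
b_3 = 2·-6 + 1·-4 = -16
b_4 = 2·-16 + 1·-6 = -38
b_5 = 2·-38 + 1·-16 = -92
b_6 = 2·-92 + 1·-38 = -222
b_7 = 2·-222 + 1·-92 = -536
b_8 = 2·-536 + 1·-222 = -1294
b_9 = 2·-1294 + 1·-536 = -3124
b_10 = 2·-3124 + 1·-1294 = -7542
b_11 = 2·-7542 + 1·-3124 = -18208
b_12 = 2·-18208 + 1·-7542 = -43958

-43958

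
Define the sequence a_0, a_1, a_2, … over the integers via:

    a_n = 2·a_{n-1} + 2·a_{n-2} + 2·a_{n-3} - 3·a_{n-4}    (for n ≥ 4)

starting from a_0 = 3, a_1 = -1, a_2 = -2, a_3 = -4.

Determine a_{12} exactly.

a_4 = 2·-4 + 2·-2 + 2·-1 + -3·3 = -23
a_5 = 2·-23 + 2·-4 + 2·-2 + -3·-1 = -55
a_6 = 2·-55 + 2·-23 + 2·-4 + -3·-2 = -158
a_7 = 2·-158 + 2·-55 + 2·-23 + -3·-4 = -460
a_8 = 2·-460 + 2·-158 + 2·-55 + -3·-23 = -1277
a_9 = 2·-1277 + 2·-460 + 2·-158 + -3·-55 = -3625
a_10 = 2·-3625 + 2·-1277 + 2·-460 + -3·-158 = -10250
a_11 = 2·-10250 + 2·-3625 + 2·-1277 + -3·-460 = -28924
a_12 = 2·-28924 + 2·-10250 + 2·-3625 + -3·-1277 = -81767

-81767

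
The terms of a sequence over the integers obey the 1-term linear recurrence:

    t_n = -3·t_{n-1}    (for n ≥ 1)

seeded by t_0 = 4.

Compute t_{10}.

t_1 = -3·4 = -12
t_2 = -3·-12 = 36
t_3 = -3·36 = -108
t_4 = -3·-108 = 324
t_5 = -3·324 = -972
t_6 = -3·-972 = 2916
t_7 = -3·2916 = -8748
t_8 = -3·-8748 = 26244
t_9 = -3·26244 = -78732
t_10 = -3·-78732 = 236196

236196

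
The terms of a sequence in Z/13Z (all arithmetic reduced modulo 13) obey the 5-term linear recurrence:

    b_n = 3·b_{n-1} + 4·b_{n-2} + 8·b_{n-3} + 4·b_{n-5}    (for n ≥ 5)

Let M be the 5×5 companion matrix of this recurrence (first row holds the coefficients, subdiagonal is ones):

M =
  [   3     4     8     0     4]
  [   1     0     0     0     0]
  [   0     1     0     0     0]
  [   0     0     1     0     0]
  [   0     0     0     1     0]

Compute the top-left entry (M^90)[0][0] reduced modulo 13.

1

(M^90)[0][0] is the top entry after applying M 90 times to the unit state (1, 0, 0, 0, 0). Equivalently it is h_{94} for the auxiliary sequence (h_n) obeying the same recurrence with h_4 = 1 and h_i = 0 for 0 ≤ i < 4:
h_5 = 3·1 + 4·0 + 8·0 + 0·0 + 4·0 = 3
h_6 = 3·3 + 4·1 + 8·0 + 0·0 + 4·0 = 0
h_7 = 3·0 + 4·3 + 8·1 + 0·0 + 4·0 = 7
h_8 = 3·7 + 4·0 + 8·3 + 0·1 + 4·0 = 6
h_9 = 3·6 + 4·7 + 8·0 + 0·3 + 4·1 = 11
h_10 = 3·11 + 4·6 + 8·7 + 0·0 + 4·3 = 8
h_11 = 3·8 + 4·11 + 8·6 + 0·7 + 4·0 = 12
h_12 = 3·12 + 4·8 + 8·11 + 0·6 + 4·7 = 2
h_13 = 3·2 + 4·12 + 8·8 + 0·11 + 4·6 = 12
h_14 = 3·12 + 4·2 + 8·12 + 0·8 + 4·11 = 2
h_15 = 3·2 + 4·12 + 8·2 + 0·12 + 4·8 = 11
h_16 = 3·11 + 4·2 + 8·12 + 0·2 + 4·12 = 3
h_17 = 3·3 + 4·11 + 8·2 + 0·12 + 4·2 = 12
h_18 = 3·12 + 4·3 + 8·11 + 0·2 + 4·12 = 2
h_19 = 3·2 + 4·12 + 8·3 + 0·11 + 4·2 = 8
h_20 = 3·8 + 4·2 + 8·12 + 0·3 + 4·11 = 3
h_21 = 3·3 + 4·8 + 8·2 + 0·12 + 4·3 = 4
h_22 = 3·4 + 4·3 + 8·8 + 0·2 + 4·12 = 6
h_23 = 3·6 + 4·4 + 8·3 + 0·8 + 4·2 = 1
h_24 = 3·1 + 4·6 + 8·4 + 0·3 + 4·8 = 0
h_25 = 3·0 + 4·1 + 8·6 + 0·4 + 4·3 = 12
h_26 = 3·12 + 4·0 + 8·1 + 0·6 + 4·4 = 8
h_27 = 3·8 + 4·12 + 8·0 + 0·1 + 4·6 = 5
h_28 = 3·5 + 4·8 + 8·12 + 0·0 + 4·1 = 4
h_29 = 3·4 + 4·5 + 8·8 + 0·12 + 4·0 = 5
h_30 = 3·5 + 4·4 + 8·5 + 0·8 + 4·12 = 2
h_31 = 3·2 + 4·5 + 8·4 + 0·5 + 4·8 = 12
h_32 = 3·12 + 4·2 + 8·5 + 0·4 + 4·5 = 0
h_33 = 3·0 + 4·12 + 8·2 + 0·5 + 4·4 = 2
h_34 = 3·2 + 4·0 + 8·12 + 0·2 + 4·5 = 5
h_35 = 3·5 + 4·2 + 8·0 + 0·12 + 4·2 = 5
h_36 = 3·5 + 4·5 + 8·2 + 0·0 + 4·12 = 8
h_37 = 3·8 + 4·5 + 8·5 + 0·2 + 4·0 = 6
h_38 = 3·6 + 4·8 + 8·5 + 0·5 + 4·2 = 7
h_39 = 3·7 + 4·6 + 8·8 + 0·5 + 4·5 = 12
h_40 = 3·12 + 4·7 + 8·6 + 0·8 + 4·5 = 2
h_41 = 3·2 + 4·12 + 8·7 + 0·6 + 4·8 = 12
h_42 = 3·12 + 4·2 + 8·12 + 0·7 + 4·6 = 8
h_43 = 3·8 + 4·12 + 8·2 + 0·12 + 4·7 = 12
h_44 = 3·12 + 4·8 + 8·12 + 0·2 + 4·12 = 4
h_45 = 3·4 + 4·12 + 8·8 + 0·12 + 4·2 = 2
h_46 = 3·2 + 4·4 + 8·12 + 0·8 + 4·12 = 10
h_47 = 3·10 + 4·2 + 8·4 + 0·12 + 4·8 = 11
h_48 = 3·11 + 4·10 + 8·2 + 0·4 + 4·12 = 7
h_49 = 3·7 + 4·11 + 8·10 + 0·2 + 4·4 = 5
h_50 = 3·5 + 4·7 + 8·11 + 0·10 + 4·2 = 9
h_51 = 3·9 + 4·5 + 8·7 + 0·11 + 4·10 = 0
h_52 = 3·0 + 4·9 + 8·5 + 0·7 + 4·11 = 3
h_53 = 3·3 + 4·0 + 8·9 + 0·5 + 4·7 = 5
h_54 = 3·5 + 4·3 + 8·0 + 0·9 + 4·5 = 8
h_55 = 3·8 + 4·5 + 8·3 + 0·0 + 4·9 = 0
h_56 = 3·0 + 4·8 + 8·5 + 0·3 + 4·0 = 7
h_57 = 3·7 + 4·0 + 8·8 + 0·5 + 4·3 = 6
h_58 = 3·6 + 4·7 + 8·0 + 0·8 + 4·5 = 1
h_59 = 3·1 + 4·6 + 8·7 + 0·0 + 4·8 = 11
h_60 = 3·11 + 4·1 + 8·6 + 0·7 + 4·0 = 7
h_61 = 3·7 + 4·11 + 8·1 + 0·6 + 4·7 = 10
h_62 = 3·10 + 4·7 + 8·11 + 0·1 + 4·6 = 1
h_63 = 3·1 + 4·10 + 8·7 + 0·11 + 4·1 = 12
h_64 = 3·12 + 4·1 + 8·10 + 0·7 + 4·11 = 8
h_65 = 3·8 + 4·12 + 8·1 + 0·10 + 4·7 = 4
h_66 = 3·4 + 4·8 + 8·12 + 0·1 + 4·10 = 11
h_67 = 3·11 + 4·4 + 8·8 + 0·12 + 4·1 = 0
h_68 = 3·0 + 4·11 + 8·4 + 0·8 + 4·12 = 7
h_69 = 3·7 + 4·0 + 8·11 + 0·4 + 4·8 = 11
h_70 = 3·11 + 4·7 + 8·0 + 0·11 + 4·4 = 12
h_71 = 3·12 + 4·11 + 8·7 + 0·0 + 4·11 = 11
h_72 = 3·11 + 4·12 + 8·11 + 0·7 + 4·0 = 0
h_73 = 3·0 + 4·11 + 8·12 + 0·11 + 4·7 = 12
h_74 = 3·12 + 4·0 + 8·11 + 0·12 + 4·11 = 12
h_75 = 3·12 + 4·12 + 8·0 + 0·11 + 4·12 = 2
h_76 = 3·2 + 4·12 + 8·12 + 0·0 + 4·11 = 12
h_77 = 3·12 + 4·2 + 8·12 + 0·12 + 4·0 = 10
h_78 = 3·10 + 4·12 + 8·2 + 0·12 + 4·12 = 12
h_79 = 3·12 + 4·10 + 8·12 + 0·2 + 4·12 = 12
h_80 = 3·12 + 4·12 + 8·10 + 0·12 + 4·2 = 3
h_81 = 3·3 + 4·12 + 8·12 + 0·10 + 4·12 = 6
h_82 = 3·6 + 4·3 + 8·12 + 0·12 + 4·10 = 10
h_83 = 3·10 + 4·6 + 8·3 + 0·12 + 4·12 = 9
h_84 = 3·9 + 4·10 + 8·6 + 0·3 + 4·12 = 7
h_85 = 3·7 + 4·9 + 8·10 + 0·6 + 4·3 = 6
h_86 = 3·6 + 4·7 + 8·9 + 0·10 + 4·6 = 12
h_87 = 3·12 + 4·6 + 8·7 + 0·9 + 4·10 = 0
h_88 = 3·0 + 4·12 + 8·6 + 0·7 + 4·9 = 2
h_89 = 3·2 + 4·0 + 8·12 + 0·6 + 4·7 = 0
h_90 = 3·0 + 4·2 + 8·0 + 0·12 + 4·6 = 6
h_91 = 3·6 + 4·0 + 8·2 + 0·0 + 4·12 = 4
h_92 = 3·4 + 4·6 + 8·0 + 0·2 + 4·0 = 10
h_93 = 3·10 + 4·4 + 8·6 + 0·0 + 4·2 = 11
h_94 = 3·11 + 4·10 + 8·4 + 0·6 + 4·0 = 1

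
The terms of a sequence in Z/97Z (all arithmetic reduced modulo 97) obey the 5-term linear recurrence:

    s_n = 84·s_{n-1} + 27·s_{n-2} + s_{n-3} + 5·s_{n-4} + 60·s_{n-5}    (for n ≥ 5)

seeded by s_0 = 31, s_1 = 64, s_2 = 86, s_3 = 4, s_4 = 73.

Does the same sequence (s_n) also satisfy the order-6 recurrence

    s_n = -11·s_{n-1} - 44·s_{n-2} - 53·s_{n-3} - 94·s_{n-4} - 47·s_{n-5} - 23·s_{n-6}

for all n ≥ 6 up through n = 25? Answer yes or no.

Terms s_0..s_25: 31, 64, 86, 4, 73, 67, 39, 56, 27, 95, 79, 14, 12, 68, 20, 93, 8, 92, 92, 51, 64, 25, 62, 82, 36, 50
n=6: candidate gives 39, actual s_6 = 39 ✓
n=7: candidate gives 56, actual s_7 = 56 ✓
n=8: candidate gives 27, actual s_8 = 27 ✓
n=9: candidate gives 95, actual s_9 = 95 ✓
n=10: candidate gives 79, actual s_10 = 79 ✓
n=11: candidate gives 14, actual s_11 = 14 ✓
n=12: candidate gives 12, actual s_12 = 12 ✓
n=13: candidate gives 68, actual s_13 = 68 ✓
n=14: candidate gives 20, actual s_14 = 20 ✓
n=15: candidate gives 93, actual s_15 = 93 ✓
n=16: candidate gives 8, actual s_16 = 8 ✓
n=17: candidate gives 92, actual s_17 = 92 ✓
n=18: candidate gives 92, actual s_18 = 92 ✓
n=19: candidate gives 51, actual s_19 = 51 ✓
n=20: candidate gives 64, actual s_20 = 64 ✓
n=21: candidate gives 25, actual s_21 = 25 ✓
n=22: candidate gives 62, actual s_22 = 62 ✓
n=23: candidate gives 82, actual s_23 = 82 ✓
n=24: candidate gives 36, actual s_24 = 36 ✓
n=25: candidate gives 50, actual s_25 = 50 ✓

yes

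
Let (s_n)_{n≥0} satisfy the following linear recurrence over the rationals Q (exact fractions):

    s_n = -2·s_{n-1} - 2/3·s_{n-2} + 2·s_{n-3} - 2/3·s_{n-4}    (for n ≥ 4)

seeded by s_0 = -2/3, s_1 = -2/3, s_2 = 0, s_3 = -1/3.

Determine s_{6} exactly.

-74/27

s_4 = -2·-1/3 + -2/3·0 + 2·-2/3 + -2/3·-2/3 = -2/9
s_5 = -2·-2/9 + -2/3·-1/3 + 2·0 + -2/3·-2/3 = 10/9
s_6 = -2·10/9 + -2/3·-2/9 + 2·-1/3 + -2/3·0 = -74/27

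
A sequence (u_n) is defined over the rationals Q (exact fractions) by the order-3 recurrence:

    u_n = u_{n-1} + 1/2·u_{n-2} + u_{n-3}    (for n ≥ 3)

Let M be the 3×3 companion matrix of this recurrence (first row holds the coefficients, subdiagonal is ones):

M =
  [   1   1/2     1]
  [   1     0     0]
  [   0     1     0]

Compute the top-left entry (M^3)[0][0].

(M^3)[0][0] is the top entry after applying M 3 times to the unit state (1, 0, 0). Equivalently it is h_{5} for the auxiliary sequence (h_n) obeying the same recurrence with h_2 = 1 and h_i = 0 for 0 ≤ i < 2:
h_3 = 1·1 + 1/2·0 + 1·0 = 1
h_4 = 1·1 + 1/2·1 + 1·0 = 3/2
h_5 = 1·3/2 + 1/2·1 + 1·1 = 3

3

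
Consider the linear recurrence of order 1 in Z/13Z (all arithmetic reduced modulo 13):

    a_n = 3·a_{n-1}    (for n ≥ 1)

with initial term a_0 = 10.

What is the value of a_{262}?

4

a_1 = 3·10 = 4
a_2 = 3·4 = 12
a_3 = 3·12 = 10
(a_3) = (10) = (a_0), so the sequence has period 3.
262 ≡ 1 (mod 3), hence a_262 = a_1 = 4.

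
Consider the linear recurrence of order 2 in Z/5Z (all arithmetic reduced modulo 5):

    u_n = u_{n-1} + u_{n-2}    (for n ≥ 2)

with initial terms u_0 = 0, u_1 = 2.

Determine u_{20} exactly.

0

u_2 = 1·2 + 1·0 = 2
u_3 = 1·2 + 1·2 = 4
u_4 = 1·4 + 1·2 = 1
u_5 = 1·1 + 1·4 = 0
u_6 = 1·0 + 1·1 = 1
u_7 = 1·1 + 1·0 = 1
u_8 = 1·1 + 1·1 = 2
u_9 = 1·2 + 1·1 = 3
u_10 = 1·3 + 1·2 = 0
u_11 = 1·0 + 1·3 = 3
u_12 = 1·3 + 1·0 = 3
u_13 = 1·3 + 1·3 = 1
u_14 = 1·1 + 1·3 = 4
u_15 = 1·4 + 1·1 = 0
u_16 = 1·0 + 1·4 = 4
u_17 = 1·4 + 1·0 = 4
u_18 = 1·4 + 1·4 = 3
u_19 = 1·3 + 1·4 = 2
u_20 = 1·2 + 1·3 = 0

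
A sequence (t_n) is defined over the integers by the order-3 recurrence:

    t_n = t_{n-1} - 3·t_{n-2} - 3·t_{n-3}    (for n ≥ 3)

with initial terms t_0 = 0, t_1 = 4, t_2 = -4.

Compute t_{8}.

-496

t_3 = 1·-4 + -3·4 + -3·0 = -16
t_4 = 1·-16 + -3·-4 + -3·4 = -16
t_5 = 1·-16 + -3·-16 + -3·-4 = 44
t_6 = 1·44 + -3·-16 + -3·-16 = 140
t_7 = 1·140 + -3·44 + -3·-16 = 56
t_8 = 1·56 + -3·140 + -3·44 = -496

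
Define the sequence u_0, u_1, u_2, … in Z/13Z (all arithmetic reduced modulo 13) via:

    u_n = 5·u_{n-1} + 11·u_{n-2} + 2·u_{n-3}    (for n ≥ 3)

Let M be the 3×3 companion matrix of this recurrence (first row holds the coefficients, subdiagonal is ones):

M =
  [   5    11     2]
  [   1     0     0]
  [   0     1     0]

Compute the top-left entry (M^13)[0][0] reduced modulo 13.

0

(M^13)[0][0] is the top entry after applying M 13 times to the unit state (1, 0, 0). Equivalently it is h_{15} for the auxiliary sequence (h_n) obeying the same recurrence with h_2 = 1 and h_i = 0 for 0 ≤ i < 2:
h_3 = 5·1 + 11·0 + 2·0 = 5
h_4 = 5·5 + 11·1 + 2·0 = 10
h_5 = 5·10 + 11·5 + 2·1 = 3
h_6 = 5·3 + 11·10 + 2·5 = 5
h_7 = 5·5 + 11·3 + 2·10 = 0
h_8 = 5·0 + 11·5 + 2·3 = 9
h_9 = 5·9 + 11·0 + 2·5 = 3
h_10 = 5·3 + 11·9 + 2·0 = 10
h_11 = 5·10 + 11·3 + 2·9 = 10
h_12 = 5·10 + 11·10 + 2·3 = 10
h_13 = 5·10 + 11·10 + 2·10 = 11
h_14 = 5·11 + 11·10 + 2·10 = 3
h_15 = 5·3 + 11·11 + 2·10 = 0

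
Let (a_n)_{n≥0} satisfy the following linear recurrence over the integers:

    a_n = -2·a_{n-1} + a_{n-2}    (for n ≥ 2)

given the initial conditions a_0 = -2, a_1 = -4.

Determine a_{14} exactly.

256206

a_2 = -2·-4 + 1·-2 = 6
a_3 = -2·6 + 1·-4 = -16
a_4 = -2·-16 + 1·6 = 38
a_5 = -2·38 + 1·-16 = -92
a_6 = -2·-92 + 1·38 = 222
a_7 = -2·222 + 1·-92 = -536
a_8 = -2·-536 + 1·222 = 1294
a_9 = -2·1294 + 1·-536 = -3124
a_10 = -2·-3124 + 1·1294 = 7542
a_11 = -2·7542 + 1·-3124 = -18208
a_12 = -2·-18208 + 1·7542 = 43958
a_13 = -2·43958 + 1·-18208 = -106124
a_14 = -2·-106124 + 1·43958 = 256206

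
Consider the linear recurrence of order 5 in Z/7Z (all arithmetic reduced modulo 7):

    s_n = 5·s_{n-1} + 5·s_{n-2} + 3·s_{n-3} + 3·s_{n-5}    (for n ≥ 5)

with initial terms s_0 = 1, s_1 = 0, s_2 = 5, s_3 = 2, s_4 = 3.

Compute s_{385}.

0

s_5 = 5·3 + 5·2 + 3·5 + 0·0 + 3·1 = 1
s_6 = 5·1 + 5·3 + 3·2 + 0·5 + 3·0 = 5
s_7 = 5·5 + 5·1 + 3·3 + 0·2 + 3·5 = 5
s_8 = 5·5 + 5·5 + 3·1 + 0·3 + 3·2 = 3
s_9 = 5·3 + 5·5 + 3·5 + 0·1 + 3·3 = 1
s_10 = 5·1 + 5·3 + 3·5 + 0·5 + 3·1 = 3
Continuing the recurrence:
  s_11 = 2;  s_12 = 1;  s_13 = 5;  s_14 = 4;  s_15 = 1;  s_16 = 4
  s_17 = 5;  s_18 = 0;  s_19 = 0;  s_20 = 4;  s_21 = 4;  s_22 = 6
  s_23 = 6;  s_24 = 2;  s_25 = 0;  s_26 = 5;  s_27 = 0;  s_28 = 1
  s_29 = 5;  s_30 = 2;  s_31 = 4;  s_32 = 3;  s_33 = 2;  s_34 = 3
  s_35 = 5;  s_36 = 2;  s_37 = 4;  s_38 = 2;  s_39 = 3;  s_40 = 3
  s_41 = 0;  s_42 = 1;  s_43 = 6;  s_44 = 2;  s_45 = 3;  s_46 = 1
  s_47 = 1;  s_48 = 2;  s_49 = 3;  s_50 = 2;  s_51 = 6;  s_52 = 3
  s_53 = 1;  s_54 = 5;  s_55 = 3;  s_56 = 5;  s_57 = 1;  s_58 = 0
  s_59 = 0;  s_60 = 5;  s_61 = 5;  s_62 = 4;  s_63 = 4;  s_64 = 6
  s_65 = 0;  s_66 = 1;  s_67 = 0;  s_68 = 3;  s_69 = 1;  s_70 = 6
  s_71 = 5;  s_72 = 2;  s_73 = 6;  s_74 = 2;  s_75 = 1;  s_76 = 6
  s_77 = 5;  s_78 = 6;  s_79 = 2;  s_80 = 2;  s_81 = 0;  s_82 = 3
  s_83 = 4;  s_84 = 6;  s_85 = 2;  s_86 = 3;  s_87 = 3;  s_88 = 6
  s_89 = 2;  s_90 = 6;  s_91 = 4;  s_92 = 2;  s_93 = 3;  s_94 = 1
  s_95 = 2;  s_96 = 1;  s_97 = 3;  s_98 = 0;  s_99 = 0;  s_100 = 1
  s_101 = 1;  s_102 = 5;  s_103 = 5;  s_104 = 4;  s_105 = 0;  s_106 = 3
  s_107 = 0;  s_108 = 2;  s_109 = 3;  s_110 = 4;  s_111 = 1;  s_112 = 6
  s_113 = 4;  s_114 = 6;  s_115 = 3;  s_116 = 4;  s_117 = 1;  s_118 = 4
  s_119 = 6;  s_120 = 6;  s_121 = 0;  s_122 = 2;  s_123 = 5;  s_124 = 4
  s_125 = 6;  s_126 = 2;  s_127 = 2;  s_128 = 4;  s_129 = 6;  s_130 = 4
  s_131 = 5;  s_132 = 6;  s_133 = 2;  s_134 = 3;  s_135 = 6;  s_136 = 3
  s_137 = 2;  s_138 = 0;  s_139 = 0;  s_140 = 3;  s_141 = 3;  s_142 = 1
  s_143 = 1;  s_144 = 5;  s_145 = 0;  s_146 = 2;  s_147 = 0;  s_148 = 6
  s_149 = 2;  s_150 = 5;  s_151 = 3;  s_152 = 4;  s_153 = 5;  s_154 = 4
  s_155 = 2;  s_156 = 5;  s_157 = 3;  s_158 = 5;  s_159 = 4;  s_160 = 4
  s_161 = 0;  s_162 = 6;  s_163 = 1;  s_164 = 5;  s_165 = 4;  s_166 = 6
  s_167 = 6;  s_168 = 5;  s_169 = 4;  s_170 = 5;  s_171 = 1;  s_172 = 4
  s_173 = 6;  s_174 = 2;  s_175 = 4;  s_176 = 2;  s_177 = 6;  s_178 = 0
  s_179 = 0;  s_180 = 2;  s_181 = 2;  s_182 = 3;  s_183 = 3;  s_184 = 1
  s_185 = 0;  s_186 = 6;  s_187 = 0;  s_188 = 4;  s_189 = 6;  s_190 = 1
  s_191 = 2;  s_192 = 5;  s_193 = 1;  s_194 = 5;  s_195 = 6;  s_196 = 1
  s_197 = 2;  s_198 = 1;  s_199 = 5;  s_200 = 5;  s_201 = 0;  s_202 = 4
  s_203 = 3;  s_204 = 1;  s_205 = 5;  s_206 = 4;  s_207 = 4;  s_208 = 1
  s_209 = 5;  s_210 = 1;  s_211 = 3;  s_212 = 5;  s_213 = 4;  s_214 = 6
  s_215 = 5;  s_216 = 6;  s_217 = 4;  s_218 = 0;  s_219 = 0;  s_220 = 6
  s_221 = 6;  s_222 = 2;  s_223 = 2;  s_224 = 3;  s_225 = 0;  s_226 = 4
  s_227 = 0;  s_228 = 5;  s_229 = 4;  s_230 = 3;  s_231 = 6;  s_232 = 1
  s_233 = 3;  s_234 = 1;  s_235 = 4;  s_236 = 3;  s_237 = 6;  s_238 = 3
  s_239 = 1;  s_240 = 1;  s_241 = 0;  s_242 = 5;  s_243 = 2;  s_244 = 3
  s_245 = 1;  s_246 = 5;  s_247 = 5;  s_248 = 3;  s_249 = 1;  s_250 = 3
  s_251 = 2;  s_252 = 1;  s_253 = 5;  s_254 = 4;  s_255 = 1;  s_256 = 4
  s_257 = 5;  s_258 = 0;  s_259 = 0;  s_260 = 4;  s_261 = 4;  s_262 = 6
  s_263 = 6;  s_264 = 2;  s_265 = 0;  s_266 = 5;  s_267 = 0;  s_268 = 1
  s_269 = 5;  s_270 = 2;  s_271 = 4;  s_272 = 3;  s_273 = 2;  s_274 = 3
  s_275 = 5;  s_276 = 2;  s_277 = 4;  s_278 = 2;  s_279 = 3;  s_280 = 3
  s_281 = 0;  s_282 = 1;  s_283 = 6;  s_284 = 2;  s_285 = 3;  s_286 = 1
  s_287 = 1;  s_288 = 2;  s_289 = 3;  s_290 = 2;  s_291 = 6;  s_292 = 3
  s_293 = 1;  s_294 = 5;  s_295 = 3;  s_296 = 5;  s_297 = 1;  s_298 = 0
  s_299 = 0;  s_300 = 5;  s_301 = 5;  s_302 = 4;  s_303 = 4;  s_304 = 6
  s_305 = 0;  s_306 = 1;  s_307 = 0;  s_308 = 3;  s_309 = 1;  s_310 = 6
  s_311 = 5;  s_312 = 2;  s_313 = 6;  s_314 = 2;  s_315 = 1;  s_316 = 6
  s_317 = 5;  s_318 = 6;  s_319 = 2;  s_320 = 2;  s_321 = 0;  s_322 = 3
  s_323 = 4;  s_324 = 6;  s_325 = 2;  s_326 = 3;  s_327 = 3;  s_328 = 6
  s_329 = 2;  s_330 = 6;  s_331 = 4;  s_332 = 2;  s_333 = 3;  s_334 = 1
  s_335 = 2;  s_336 = 1;  s_337 = 3;  s_338 = 0;  s_339 = 0;  s_340 = 1
  s_341 = 1;  s_342 = 5;  s_343 = 5;  s_344 = 4;  s_345 = 0;  s_346 = 3
  s_347 = 0;  s_348 = 2;  s_349 = 3;  s_350 = 4;  s_351 = 1;  s_352 = 6
  s_353 = 4;  s_354 = 6;  s_355 = 3;  s_356 = 4;  s_357 = 1;  s_358 = 4
  s_359 = 6;  s_360 = 6;  s_361 = 0;  s_362 = 2;  s_363 = 5;  s_364 = 4
  s_365 = 6;  s_366 = 2;  s_367 = 2;  s_368 = 4;  s_369 = 6;  s_370 = 4
  s_371 = 5;  s_372 = 6;  s_373 = 2;  s_374 = 3;  s_375 = 6;  s_376 = 3
  s_377 = 2;  s_378 = 0;  s_379 = 0;  s_380 = 3;  s_381 = 3;  s_382 = 1
  s_383 = 1
s_384 = 5·1 + 5·1 + 3·3 + 0·3 + 3·0 = 5
s_385 = 5·5 + 5·1 + 3·1 + 0·3 + 3·3 = 0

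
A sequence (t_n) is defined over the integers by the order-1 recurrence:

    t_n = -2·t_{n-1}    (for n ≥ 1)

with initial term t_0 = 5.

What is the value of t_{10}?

5120

t_1 = -2·5 = -10
t_2 = -2·-10 = 20
t_3 = -2·20 = -40
t_4 = -2·-40 = 80
t_5 = -2·80 = -160
t_6 = -2·-160 = 320
t_7 = -2·320 = -640
t_8 = -2·-640 = 1280
t_9 = -2·1280 = -2560
t_10 = -2·-2560 = 5120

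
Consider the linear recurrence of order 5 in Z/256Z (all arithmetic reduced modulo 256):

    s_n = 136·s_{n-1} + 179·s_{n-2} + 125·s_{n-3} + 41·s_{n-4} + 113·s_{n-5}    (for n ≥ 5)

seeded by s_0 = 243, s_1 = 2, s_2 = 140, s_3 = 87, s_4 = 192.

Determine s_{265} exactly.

103

s_5 = 136·192 + 179·87 + 125·140 + 41·2 + 113·243 = 198
s_6 = 136·198 + 179·192 + 125·87 + 41·140 + 113·2 = 57
s_7 = 136·57 + 179·198 + 125·192 + 41·87 + 113·140 = 53
s_8 = 136·53 + 179·57 + 125·198 + 41·192 + 113·87 = 216
s_9 = 136·216 + 179·53 + 125·57 + 41·198 + 113·192 = 26
s_10 = 136·26 + 179·216 + 125·53 + 41·57 + 113·198 = 64
Continuing the recurrence:
  s_11 = 76;  s_12 = 207;  s_13 = 222;  s_14 = 131;  s_15 = 81;  s_16 = 186
  s_17 = 87;  s_18 = 204;  s_19 = 211;  s_20 = 194;  s_21 = 62;  s_22 = 176
  s_23 = 107;  s_24 = 99;  s_25 = 233;  s_26 = 206;  s_27 = 133;  s_28 = 141
  s_29 = 129;  s_30 = 231;  s_31 = 255;  s_32 = 68;  s_33 = 30;  s_34 = 239
  s_35 = 244;  s_36 = 214;  s_37 = 209;  s_38 = 83;  s_39 = 76;  s_40 = 112
  s_41 = 26;  s_42 = 200;  s_43 = 237;  s_44 = 238;  s_45 = 105;  s_46 = 109
  s_47 = 198;  s_48 = 103;  s_49 = 66;  s_50 = 145;  s_51 = 76;  s_52 = 226
  s_53 = 10;  s_54 = 205;  s_55 = 109;  s_56 = 223;  s_57 = 36;  s_58 = 133
  s_59 = 169;  s_60 = 47;  s_61 = 71;  s_62 = 75;  s_63 = 54;  s_64 = 236
  s_65 = 223;  s_66 = 52;  s_67 = 138;  s_68 = 49;  s_69 = 205;  s_70 = 80
  s_71 = 210;  s_72 = 92;  s_73 = 60;  s_74 = 11;  s_75 = 170;  s_76 = 187
  s_77 = 205;  s_78 = 234;  s_79 = 11;  s_80 = 140;  s_81 = 179;  s_82 = 82
  s_83 = 34;  s_84 = 20;  s_85 = 231;  s_86 = 115;  s_87 = 5;  s_88 = 18
  s_89 = 9;  s_90 = 49;  s_91 = 173;  s_92 = 167;  s_93 = 255;  s_94 = 136
  s_95 = 110;  s_96 = 39;  s_97 = 152;  s_98 = 18;  s_99 = 137;  s_100 = 99
  s_101 = 188;  s_102 = 248;  s_103 = 110;  s_104 = 248;  s_105 = 145;  s_106 = 218
  s_107 = 97;  s_108 = 9;  s_109 = 190;  s_110 = 131;  s_111 = 154;  s_112 = 113
  s_113 = 20;  s_114 = 174;  s_115 = 22;  s_116 = 49;  s_117 = 117;  s_118 = 219
  s_119 = 104;  s_120 = 17;  s_121 = 13;  s_122 = 75;  s_123 = 143;  s_124 = 99
  s_125 = 202;  s_126 = 28;  s_127 = 119;  s_128 = 104;  s_129 = 46;  s_130 = 233
  s_131 = 37;  s_132 = 56;  s_133 = 170;  s_134 = 40;  s_135 = 60;  s_136 = 39
  s_137 = 38;  s_138 = 51;  s_139 = 249;  s_140 = 58;  s_141 = 31;  s_142 = 140
  s_143 = 195;  s_144 = 210;  s_145 = 214;  s_146 = 216;  s_147 = 243;  s_148 = 83
  s_149 = 113;  s_150 = 198;  s_151 = 253;  s_152 = 149;  s_153 = 121;  s_154 = 151
  s_155 = 127;  s_156 = 172;  s_157 = 14;  s_158 = 79;  s_159 = 188;  s_160 = 142
  s_161 = 161;  s_162 = 115;  s_163 = 252;  s_164 = 160;  s_165 = 210;  s_166 = 248
  s_167 = 213;  s_168 = 246;  s_169 = 249;  s_170 = 181;  s_171 = 246;  s_172 = 63
  s_173 = 82;  s_174 = 161;  s_175 = 236;  s_176 = 170;  s_177 = 226;  s_178 = 37
  s_179 = 141;  s_180 = 135;  s_181 = 156;  s_182 = 205;  s_183 = 209;  s_184 = 103
  s_185 = 135;  s_186 = 123;  s_187 = 254;  s_188 = 156;  s_189 = 159;  s_190 = 220
  s_191 = 50;  s_192 = 33;  s_193 = 61;  s_194 = 80;  s_195 = 98;  s_196 = 36
  s_197 = 12;  s_198 = 35;  s_199 = 146;  s_200 = 235;  s_201 = 213;  s_202 = 170
  s_203 = 211;  s_204 = 12;  s_205 = 195;  s_206 = 66;  s_207 = 26;  s_208 = 60
  s_209 = 207;  s_210 = 67;  s_211 = 237;  s_212 = 234;  s_213 = 97;  s_214 = 249
  s_215 = 229;  s_216 = 55;  s_217 = 191;  s_218 = 112;  s_219 = 126;  s_220 = 103
  s_221 = 96;  s_222 = 202;  s_223 = 89;  s_224 = 131;  s_225 = 76;  s_226 = 40
  s_227 = 198;  s_228 = 136;  s_229 = 57;  s_230 = 2;  s_231 = 177;  s_232 = 113
  s_233 = 238;  s_234 = 91;  s_235 = 42;  s_236 = 97;  s_237 = 84;  s_238 = 150
  s_239 = 174;  s_240 = 105;  s_241 = 245;  s_242 = 163;  s_243 = 64;  s_244 = 57
  s_245 = 53;  s_246 = 131;  s_247 = 175;  s_248 = 211;  s_249 = 18;  s_250 = 236
  s_251 = 215;  s_252 = 16;  s_253 = 22;  s_254 = 153;  s_255 = 21;  s_256 = 88
  s_257 = 186;  s_258 = 208;  s_259 = 108;  s_260 = 255;  s_261 = 46;  s_262 = 227
  s_263 = 97
s_264 = 136·97 + 179·227 + 125·46 + 41·255 + 113·108 = 58
s_265 = 136·58 + 179·97 + 125·227 + 41·46 + 113·255 = 103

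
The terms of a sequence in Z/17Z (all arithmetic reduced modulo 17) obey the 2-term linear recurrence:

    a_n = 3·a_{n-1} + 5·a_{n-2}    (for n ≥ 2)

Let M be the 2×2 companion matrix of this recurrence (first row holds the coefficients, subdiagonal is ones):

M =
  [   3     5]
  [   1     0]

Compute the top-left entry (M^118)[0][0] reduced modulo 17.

4

(M^118)[0][0] is the top entry after applying M 118 times to the unit state (1, 0). Equivalently it is h_{119} for the auxiliary sequence (h_n) obeying the same recurrence with h_1 = 1 and h_i = 0 for 0 ≤ i < 1:
h_2 = 3·1 + 5·0 = 3
h_3 = 3·3 + 5·1 = 14
h_4 = 3·14 + 5·3 = 6
h_5 = 3·6 + 5·14 = 3
h_6 = 3·3 + 5·6 = 5
h_7 = 3·5 + 5·3 = 13
h_8 = 3·13 + 5·5 = 13
h_9 = 3·13 + 5·13 = 2
h_10 = 3·2 + 5·13 = 3
h_11 = 3·3 + 5·2 = 2
h_12 = 3·2 + 5·3 = 4
h_13 = 3·4 + 5·2 = 5
h_14 = 3·5 + 5·4 = 1
h_15 = 3·1 + 5·5 = 11
h_16 = 3·11 + 5·1 = 4
h_17 = 3·4 + 5·11 = 16
h_18 = 3·16 + 5·4 = 0
h_19 = 3·0 + 5·16 = 12
h_20 = 3·12 + 5·0 = 2
h_21 = 3·2 + 5·12 = 15
h_22 = 3·15 + 5·2 = 4
h_23 = 3·4 + 5·15 = 2
h_24 = 3·2 + 5·4 = 9
h_25 = 3·9 + 5·2 = 3
h_26 = 3·3 + 5·9 = 3
h_27 = 3·3 + 5·3 = 7
h_28 = 3·7 + 5·3 = 2
h_29 = 3·2 + 5·7 = 7
h_30 = 3·7 + 5·2 = 14
h_31 = 3·14 + 5·7 = 9
h_32 = 3·9 + 5·14 = 12
h_33 = 3·12 + 5·9 = 13
h_34 = 3·13 + 5·12 = 14
h_35 = 3·14 + 5·13 = 5
h_36 = 3·5 + 5·14 = 0
h_37 = 3·0 + 5·5 = 8
h_38 = 3·8 + 5·0 = 7
h_39 = 3·7 + 5·8 = 10
h_40 = 3·10 + 5·7 = 14
h_41 = 3·14 + 5·10 = 7
h_42 = 3·7 + 5·14 = 6
h_43 = 3·6 + 5·7 = 2
h_44 = 3·2 + 5·6 = 2
h_45 = 3·2 + 5·2 = 16
h_46 = 3·16 + 5·2 = 7
h_47 = 3·7 + 5·16 = 16
h_48 = 3·16 + 5·7 = 15
h_49 = 3·15 + 5·16 = 6
h_50 = 3·6 + 5·15 = 8
h_51 = 3·8 + 5·6 = 3
h_52 = 3·3 + 5·8 = 15
h_53 = 3·15 + 5·3 = 9
h_54 = 3·9 + 5·15 = 0
h_55 = 3·0 + 5·9 = 11
h_56 = 3·11 + 5·0 = 16
h_57 = 3·16 + 5·11 = 1
h_58 = 3·1 + 5·16 = 15
h_59 = 3·15 + 5·1 = 16
h_60 = 3·16 + 5·15 = 4
h_61 = 3·4 + 5·16 = 7
h_62 = 3·7 + 5·4 = 7
h_63 = 3·7 + 5·7 = 5
h_64 = 3·5 + 5·7 = 16
h_65 = 3·16 + 5·5 = 5
h_66 = 3·5 + 5·16 = 10
h_67 = 3·10 + 5·5 = 4
h_68 = 3·4 + 5·10 = 11
h_69 = 3·11 + 5·4 = 2
h_70 = 3·2 + 5·11 = 10
h_71 = 3·10 + 5·2 = 6
h_72 = 3·6 + 5·10 = 0
h_73 = 3·0 + 5·6 = 13
h_74 = 3·13 + 5·0 = 5
h_75 = 3·5 + 5·13 = 12
h_76 = 3·12 + 5·5 = 10
h_77 = 3·10 + 5·12 = 5
h_78 = 3·5 + 5·10 = 14
h_79 = 3·14 + 5·5 = 16
h_80 = 3·16 + 5·14 = 16
h_81 = 3·16 + 5·16 = 9
h_82 = 3·9 + 5·16 = 5
h_83 = 3·5 + 5·9 = 9
h_84 = 3·9 + 5·5 = 1
h_85 = 3·1 + 5·9 = 14
h_86 = 3·14 + 5·1 = 13
h_87 = 3·13 + 5·14 = 7
h_88 = 3·7 + 5·13 = 1
h_89 = 3·1 + 5·7 = 4
h_90 = 3·4 + 5·1 = 0
h_91 = 3·0 + 5·4 = 3
h_92 = 3·3 + 5·0 = 9
h_93 = 3·9 + 5·3 = 8
h_94 = 3·8 + 5·9 = 1
h_95 = 3·1 + 5·8 = 9
h_96 = 3·9 + 5·1 = 15
h_97 = 3·15 + 5·9 = 5
h_98 = 3·5 + 5·15 = 5
h_99 = 3·5 + 5·5 = 6
h_100 = 3·6 + 5·5 = 9
h_101 = 3·9 + 5·6 = 6
h_102 = 3·6 + 5·9 = 12
h_103 = 3·12 + 5·6 = 15
h_104 = 3·15 + 5·12 = 3
h_105 = 3·3 + 5·15 = 16
h_106 = 3·16 + 5·3 = 12
h_107 = 3·12 + 5·16 = 14
h_108 = 3·14 + 5·12 = 0
h_109 = 3·0 + 5·14 = 2
h_110 = 3·2 + 5·0 = 6
h_111 = 3·6 + 5·2 = 11
h_112 = 3·11 + 5·6 = 12
h_113 = 3·12 + 5·11 = 6
h_114 = 3·6 + 5·12 = 10
h_115 = 3·10 + 5·6 = 9
h_116 = 3·9 + 5·10 = 9
h_117 = 3·9 + 5·9 = 4
h_118 = 3·4 + 5·9 = 6
h_119 = 3·6 + 5·4 = 4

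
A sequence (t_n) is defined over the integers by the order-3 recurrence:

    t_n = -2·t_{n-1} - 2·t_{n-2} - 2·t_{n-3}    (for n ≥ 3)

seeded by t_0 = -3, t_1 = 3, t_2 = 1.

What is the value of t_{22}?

t_3 = -2·1 + -2·3 + -2·-3 = -2
t_4 = -2·-2 + -2·1 + -2·3 = -4
t_5 = -2·-4 + -2·-2 + -2·1 = 10
t_6 = -2·10 + -2·-4 + -2·-2 = -8
t_7 = -2·-8 + -2·10 + -2·-4 = 4
t_8 = -2·4 + -2·-8 + -2·10 = -12
t_9 = -2·-12 + -2·4 + -2·-8 = 32
t_10 = -2·32 + -2·-12 + -2·4 = -48
t_11 = -2·-48 + -2·32 + -2·-12 = 56
t_12 = -2·56 + -2·-48 + -2·32 = -80
t_13 = -2·-80 + -2·56 + -2·-48 = 144
t_14 = -2·144 + -2·-80 + -2·56 = -240
t_15 = -2·-240 + -2·144 + -2·-80 = 352
t_16 = -2·352 + -2·-240 + -2·144 = -512
t_17 = -2·-512 + -2·352 + -2·-240 = 800
t_18 = -2·800 + -2·-512 + -2·352 = -1280
t_19 = -2·-1280 + -2·800 + -2·-512 = 1984
t_20 = -2·1984 + -2·-1280 + -2·800 = -3008
t_21 = -2·-3008 + -2·1984 + -2·-1280 = 4608
t_22 = -2·4608 + -2·-3008 + -2·1984 = -7168

-7168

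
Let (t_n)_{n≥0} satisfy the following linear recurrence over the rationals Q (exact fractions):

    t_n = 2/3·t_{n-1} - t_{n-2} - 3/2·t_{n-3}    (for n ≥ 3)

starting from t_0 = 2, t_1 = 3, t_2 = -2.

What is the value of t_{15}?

t_3 = 2/3·-2 + -1·3 + -3/2·2 = -22/3
t_4 = 2/3·-22/3 + -1·-2 + -3/2·3 = -133/18
t_5 = 2/3·-133/18 + -1·-22/3 + -3/2·-2 = 146/27
t_6 = 2/3·146/27 + -1·-133/18 + -3/2·-22/3 = 3563/162
t_7 = 2/3·3563/162 + -1·146/27 + -3/2·-133/18 = 19769/972
t_8 = 2/3·19769/972 + -1·3563/162 + -3/2·146/27 = -12062/729
t_9 = 2/3·-12062/729 + -1·19769/972 + -3/2·3563/162 = -140755/2187
t_10 = 2/3·-140755/2187 + -1·-12062/729 + -3/2·19769/972 = -2984905/52488
t_11 = 2/3·-2984905/52488 + -1·-140755/2187 + -3/2·-12062/729 = 4036319/78732
t_12 = 2/3·4036319/78732 + -1·-2984905/52488 + -3/2·-140755/2187 = 88614041/472392
t_13 = 2/3·88614041/472392 + -1·4036319/78732 + -3/2·-2984905/52488 = 450925985/2834352
t_14 = 2/3·450925985/2834352 + -1·88614041/472392 + -3/2·4036319/78732 = -673542223/4251528
t_15 = 2/3·-673542223/4251528 + -1·450925985/2834352 + -3/2·88614041/472392 = -6965120039/12754584

-6965120039/12754584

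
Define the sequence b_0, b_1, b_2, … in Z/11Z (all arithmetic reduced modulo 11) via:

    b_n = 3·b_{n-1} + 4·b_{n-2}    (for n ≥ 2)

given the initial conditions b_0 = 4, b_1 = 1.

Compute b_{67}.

2

b_2 = 3·1 + 4·4 = 8
b_3 = 3·8 + 4·1 = 6
b_4 = 3·6 + 4·8 = 6
b_5 = 3·6 + 4·6 = 9
b_6 = 3·9 + 4·6 = 7
b_7 = 3·7 + 4·9 = 2
b_8 = 3·2 + 4·7 = 1
b_9 = 3·1 + 4·2 = 0
b_10 = 3·0 + 4·1 = 4
b_11 = 3·4 + 4·0 = 1
(b_10, b_11) = (4, 1) = (b_0, b_1), so the sequence has period 10.
67 ≡ 7 (mod 10), hence b_67 = b_7 = 2.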